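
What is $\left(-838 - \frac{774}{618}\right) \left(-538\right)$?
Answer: $\frac{46506334}{103} \approx 4.5152 \cdot 10^{5}$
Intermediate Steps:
$\left(-838 - \frac{774}{618}\right) \left(-538\right) = \left(-838 - \frac{129}{103}\right) \left(-538\right) = \left(- \frac{86443}{103}\right) \left(-538\right) = \frac{46506334}{103}$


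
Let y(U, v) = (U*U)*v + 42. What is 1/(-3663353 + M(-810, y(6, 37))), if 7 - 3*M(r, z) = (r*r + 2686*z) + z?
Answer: -3/15338090 ≈ -1.9559e-7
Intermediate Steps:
y(U, v) = 42 + v*U**2 (y(U, v) = U**2*v + 42 = v*U**2 + 42 = 42 + v*U**2)
M(r, z) = 7/3 - 2687*z/3 - r**2/3 (M(r, z) = 7/3 - ((r*r + 2686*z) + z)/3 = 7/3 - ((r**2 + 2686*z) + z)/3 = 7/3 - (r**2 + 2687*z)/3 = 7/3 + (-2687*z/3 - r**2/3) = 7/3 - 2687*z/3 - r**2/3)
1/(-3663353 + M(-810, y(6, 37))) = 1/(-3663353 + (7/3 - 2687*(42 + 37*6**2)/3 - 1/3*(-810)**2)) = 1/(-3663353 + (7/3 - 2687*(42 + 37*36)/3 - 1/3*656100)) = 1/(-3663353 + (7/3 - 2687*(42 + 1332)/3 - 218700)) = 1/(-3663353 + (7/3 - 2687/3*1374 - 218700)) = 1/(-3663353 + (7/3 - 1230646 - 218700)) = 1/(-3663353 - 4348031/3) = 1/(-15338090/3) = -3/15338090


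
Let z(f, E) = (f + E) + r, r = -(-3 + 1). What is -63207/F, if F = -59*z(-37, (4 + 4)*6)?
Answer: 63207/767 ≈ 82.408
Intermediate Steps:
r = 2 (r = -1*(-2) = 2)
z(f, E) = 2 + E + f (z(f, E) = (f + E) + 2 = (E + f) + 2 = 2 + E + f)
F = -767 (F = -59*(2 + (4 + 4)*6 - 37) = -59*(2 + 8*6 - 37) = -59*(2 + 48 - 37) = -59*13 = -767)
-63207/F = -63207/(-767) = -63207*(-1/767) = 63207/767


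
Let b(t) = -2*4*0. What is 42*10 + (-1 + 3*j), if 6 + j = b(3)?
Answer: 401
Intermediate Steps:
b(t) = 0 (b(t) = -8*0 = 0)
j = -6 (j = -6 + 0 = -6)
42*10 + (-1 + 3*j) = 42*10 + (-1 + 3*(-6)) = 420 + (-1 - 18) = 420 - 19 = 401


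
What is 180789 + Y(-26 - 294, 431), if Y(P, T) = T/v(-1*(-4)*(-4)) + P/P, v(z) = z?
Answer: 2892209/16 ≈ 1.8076e+5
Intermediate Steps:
Y(P, T) = 1 - T/16 (Y(P, T) = T/((-1*(-4)*(-4))) + P/P = T/((4*(-4))) + 1 = T/(-16) + 1 = T*(-1/16) + 1 = -T/16 + 1 = 1 - T/16)
180789 + Y(-26 - 294, 431) = 180789 + (1 - 1/16*431) = 180789 + (1 - 431/16) = 180789 - 415/16 = 2892209/16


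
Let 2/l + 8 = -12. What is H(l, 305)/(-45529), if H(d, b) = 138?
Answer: -138/45529 ≈ -0.0030310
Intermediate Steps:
l = -⅒ (l = 2/(-8 - 12) = 2/(-20) = 2*(-1/20) = -⅒ ≈ -0.10000)
H(l, 305)/(-45529) = 138/(-45529) = 138*(-1/45529) = -138/45529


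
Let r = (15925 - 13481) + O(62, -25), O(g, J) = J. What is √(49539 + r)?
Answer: √51958 ≈ 227.94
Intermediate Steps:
r = 2419 (r = (15925 - 13481) - 25 = 2444 - 25 = 2419)
√(49539 + r) = √(49539 + 2419) = √51958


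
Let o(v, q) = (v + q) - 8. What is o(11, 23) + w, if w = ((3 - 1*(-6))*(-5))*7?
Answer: -289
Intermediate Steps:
o(v, q) = -8 + q + v (o(v, q) = (q + v) - 8 = -8 + q + v)
w = -315 (w = ((3 + 6)*(-5))*7 = (9*(-5))*7 = -45*7 = -315)
o(11, 23) + w = (-8 + 23 + 11) - 315 = 26 - 315 = -289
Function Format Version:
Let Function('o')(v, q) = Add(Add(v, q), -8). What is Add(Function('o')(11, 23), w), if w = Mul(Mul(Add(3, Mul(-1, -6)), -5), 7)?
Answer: -289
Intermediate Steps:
Function('o')(v, q) = Add(-8, q, v) (Function('o')(v, q) = Add(Add(q, v), -8) = Add(-8, q, v))
w = -315 (w = Mul(Mul(Add(3, 6), -5), 7) = Mul(Mul(9, -5), 7) = Mul(-45, 7) = -315)
Add(Function('o')(11, 23), w) = Add(Add(-8, 23, 11), -315) = Add(26, -315) = -289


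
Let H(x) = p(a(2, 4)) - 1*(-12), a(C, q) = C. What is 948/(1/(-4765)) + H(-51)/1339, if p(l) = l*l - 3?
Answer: -465273659/103 ≈ -4.5172e+6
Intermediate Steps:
p(l) = -3 + l**2 (p(l) = l**2 - 3 = -3 + l**2)
H(x) = 13 (H(x) = (-3 + 2**2) - 1*(-12) = (-3 + 4) + 12 = 1 + 12 = 13)
948/(1/(-4765)) + H(-51)/1339 = 948/(1/(-4765)) + 13/1339 = 948/(-1/4765) + 13*(1/1339) = 948*(-4765) + 1/103 = -4517220 + 1/103 = -465273659/103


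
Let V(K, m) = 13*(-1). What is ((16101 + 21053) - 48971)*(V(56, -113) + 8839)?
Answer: -104296842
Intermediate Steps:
V(K, m) = -13
((16101 + 21053) - 48971)*(V(56, -113) + 8839) = ((16101 + 21053) - 48971)*(-13 + 8839) = (37154 - 48971)*8826 = -11817*8826 = -104296842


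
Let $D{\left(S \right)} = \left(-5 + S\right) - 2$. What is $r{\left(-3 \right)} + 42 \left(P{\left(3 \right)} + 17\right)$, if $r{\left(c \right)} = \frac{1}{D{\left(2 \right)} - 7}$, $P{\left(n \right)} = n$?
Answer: $\frac{10079}{12} \approx 839.92$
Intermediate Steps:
$D{\left(S \right)} = -7 + S$
$r{\left(c \right)} = - \frac{1}{12}$ ($r{\left(c \right)} = \frac{1}{\left(-7 + 2\right) - 7} = \frac{1}{-5 - 7} = \frac{1}{-12} = - \frac{1}{12}$)
$r{\left(-3 \right)} + 42 \left(P{\left(3 \right)} + 17\right) = - \frac{1}{12} + 42 \left(3 + 17\right) = - \frac{1}{12} + 42 \cdot 20 = - \frac{1}{12} + 840 = \frac{10079}{12}$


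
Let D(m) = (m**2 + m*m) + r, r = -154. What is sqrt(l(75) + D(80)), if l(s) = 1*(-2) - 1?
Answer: sqrt(12643) ≈ 112.44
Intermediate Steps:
D(m) = -154 + 2*m**2 (D(m) = (m**2 + m*m) - 154 = (m**2 + m**2) - 154 = 2*m**2 - 154 = -154 + 2*m**2)
l(s) = -3 (l(s) = -2 - 1 = -3)
sqrt(l(75) + D(80)) = sqrt(-3 + (-154 + 2*80**2)) = sqrt(-3 + (-154 + 2*6400)) = sqrt(-3 + (-154 + 12800)) = sqrt(-3 + 12646) = sqrt(12643)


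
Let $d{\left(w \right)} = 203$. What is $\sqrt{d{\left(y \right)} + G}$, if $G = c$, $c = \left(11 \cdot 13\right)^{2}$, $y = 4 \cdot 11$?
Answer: $2 \sqrt{5163} \approx 143.71$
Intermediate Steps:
$y = 44$
$c = 20449$ ($c = 143^{2} = 20449$)
$G = 20449$
$\sqrt{d{\left(y \right)} + G} = \sqrt{203 + 20449} = \sqrt{20652} = 2 \sqrt{5163}$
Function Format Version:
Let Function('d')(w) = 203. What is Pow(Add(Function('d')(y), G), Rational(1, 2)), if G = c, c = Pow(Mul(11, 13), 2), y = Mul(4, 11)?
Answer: Mul(2, Pow(5163, Rational(1, 2))) ≈ 143.71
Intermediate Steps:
y = 44
c = 20449 (c = Pow(143, 2) = 20449)
G = 20449
Pow(Add(Function('d')(y), G), Rational(1, 2)) = Pow(Add(203, 20449), Rational(1, 2)) = Pow(20652, Rational(1, 2)) = Mul(2, Pow(5163, Rational(1, 2)))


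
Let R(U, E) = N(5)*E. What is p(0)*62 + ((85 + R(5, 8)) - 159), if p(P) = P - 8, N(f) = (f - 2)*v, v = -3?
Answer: -642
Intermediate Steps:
N(f) = 6 - 3*f (N(f) = (f - 2)*(-3) = (-2 + f)*(-3) = 6 - 3*f)
R(U, E) = -9*E (R(U, E) = (6 - 3*5)*E = (6 - 15)*E = -9*E)
p(P) = -8 + P
p(0)*62 + ((85 + R(5, 8)) - 159) = (-8 + 0)*62 + ((85 - 9*8) - 159) = -8*62 + ((85 - 72) - 159) = -496 + (13 - 159) = -496 - 146 = -642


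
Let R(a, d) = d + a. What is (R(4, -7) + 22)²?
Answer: 361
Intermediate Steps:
R(a, d) = a + d
(R(4, -7) + 22)² = ((4 - 7) + 22)² = (-3 + 22)² = 19² = 361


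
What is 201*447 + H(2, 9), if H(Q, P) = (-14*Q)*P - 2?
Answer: 89593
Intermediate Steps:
H(Q, P) = -2 - 14*P*Q (H(Q, P) = -14*P*Q - 2 = -2 - 14*P*Q)
201*447 + H(2, 9) = 201*447 + (-2 - 14*9*2) = 89847 + (-2 - 252) = 89847 - 254 = 89593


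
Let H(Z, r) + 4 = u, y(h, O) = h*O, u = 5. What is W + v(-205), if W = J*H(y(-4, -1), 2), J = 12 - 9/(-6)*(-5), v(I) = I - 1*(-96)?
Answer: -209/2 ≈ -104.50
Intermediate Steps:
v(I) = 96 + I (v(I) = I + 96 = 96 + I)
y(h, O) = O*h
J = 9/2 (J = 12 - 9*(-⅙)*(-5) = 12 + (3/2)*(-5) = 12 - 15/2 = 9/2 ≈ 4.5000)
H(Z, r) = 1 (H(Z, r) = -4 + 5 = 1)
W = 9/2 (W = (9/2)*1 = 9/2 ≈ 4.5000)
W + v(-205) = 9/2 + (96 - 205) = 9/2 - 109 = -209/2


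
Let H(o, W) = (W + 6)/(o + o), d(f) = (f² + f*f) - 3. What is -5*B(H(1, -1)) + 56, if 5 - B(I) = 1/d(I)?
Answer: 599/19 ≈ 31.526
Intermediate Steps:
d(f) = -3 + 2*f² (d(f) = (f² + f²) - 3 = 2*f² - 3 = -3 + 2*f²)
H(o, W) = (6 + W)/(2*o) (H(o, W) = (6 + W)/((2*o)) = (6 + W)*(1/(2*o)) = (6 + W)/(2*o))
B(I) = 5 - 1/(-3 + 2*I²)
-5*B(H(1, -1)) + 56 = -10*(-8 + 5*((½)*(6 - 1)/1)²)/(-3 + 2*((½)*(6 - 1)/1)²) + 56 = -10*(-8 + 5*((½)*1*5)²)/(-3 + 2*((½)*1*5)²) + 56 = -10*(-8 + 5*(5/2)²)/(-3 + 2*(5/2)²) + 56 = -10*(-8 + 5*(25/4))/(-3 + 2*(25/4)) + 56 = -10*(-8 + 125/4)/(-3 + 25/2) + 56 = -10*93/(19/2*4) + 56 = -10*2*93/(19*4) + 56 = -5*93/19 + 56 = -465/19 + 56 = 599/19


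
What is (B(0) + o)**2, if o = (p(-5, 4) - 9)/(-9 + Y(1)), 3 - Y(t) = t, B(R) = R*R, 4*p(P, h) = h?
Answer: 64/49 ≈ 1.3061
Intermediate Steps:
p(P, h) = h/4
B(R) = R**2
Y(t) = 3 - t
o = 8/7 (o = ((1/4)*4 - 9)/(-9 + (3 - 1*1)) = (1 - 9)/(-9 + (3 - 1)) = -8/(-9 + 2) = -8/(-7) = -8*(-1/7) = 8/7 ≈ 1.1429)
(B(0) + o)**2 = (0**2 + 8/7)**2 = (0 + 8/7)**2 = (8/7)**2 = 64/49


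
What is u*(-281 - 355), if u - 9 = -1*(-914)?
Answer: -587028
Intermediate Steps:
u = 923 (u = 9 - 1*(-914) = 9 + 914 = 923)
u*(-281 - 355) = 923*(-281 - 355) = 923*(-636) = -587028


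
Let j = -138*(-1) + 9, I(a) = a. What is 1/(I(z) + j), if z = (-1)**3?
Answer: 1/146 ≈ 0.0068493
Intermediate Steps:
z = -1
j = 147 (j = 138 + 9 = 147)
1/(I(z) + j) = 1/(-1 + 147) = 1/146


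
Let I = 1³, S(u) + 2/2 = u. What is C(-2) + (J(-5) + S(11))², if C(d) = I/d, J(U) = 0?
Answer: 199/2 ≈ 99.500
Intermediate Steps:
S(u) = -1 + u
I = 1
C(d) = 1/d
C(-2) + (J(-5) + S(11))² = 1/(-2) + (0 + (-1 + 11))² = -½ + (0 + 10)² = -½ + 10² = -½ + 100 = 199/2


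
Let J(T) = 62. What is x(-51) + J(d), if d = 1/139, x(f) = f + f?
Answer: -40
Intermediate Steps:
x(f) = 2*f
d = 1/139 ≈ 0.0071942
x(-51) + J(d) = 2*(-51) + 62 = -102 + 62 = -40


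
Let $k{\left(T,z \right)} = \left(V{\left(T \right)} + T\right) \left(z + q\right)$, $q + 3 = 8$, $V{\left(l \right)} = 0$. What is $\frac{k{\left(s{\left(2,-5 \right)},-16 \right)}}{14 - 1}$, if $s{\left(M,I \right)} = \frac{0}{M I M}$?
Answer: $0$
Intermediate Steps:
$q = 5$ ($q = -3 + 8 = 5$)
$s{\left(M,I \right)} = 0$ ($s{\left(M,I \right)} = \frac{0}{I M M} = \frac{0}{I M^{2}} = 0 \frac{1}{I M^{2}} = 0$)
$k{\left(T,z \right)} = T \left(5 + z\right)$ ($k{\left(T,z \right)} = \left(0 + T\right) \left(z + 5\right) = T \left(5 + z\right)$)
$\frac{k{\left(s{\left(2,-5 \right)},-16 \right)}}{14 - 1} = \frac{0 \left(5 - 16\right)}{14 - 1} = \frac{0 \left(-11\right)}{13} = 0 \cdot \frac{1}{13} = 0$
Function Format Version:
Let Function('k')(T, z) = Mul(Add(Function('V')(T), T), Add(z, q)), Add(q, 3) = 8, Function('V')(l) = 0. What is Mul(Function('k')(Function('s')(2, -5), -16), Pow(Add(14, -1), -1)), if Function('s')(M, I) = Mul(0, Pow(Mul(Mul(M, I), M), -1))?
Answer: 0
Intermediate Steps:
q = 5 (q = Add(-3, 8) = 5)
Function('s')(M, I) = 0 (Function('s')(M, I) = Mul(0, Pow(Mul(Mul(I, M), M), -1)) = Mul(0, Pow(Mul(I, Pow(M, 2)), -1)) = Mul(0, Mul(Pow(I, -1), Pow(M, -2))) = 0)
Function('k')(T, z) = Mul(T, Add(5, z)) (Function('k')(T, z) = Mul(Add(0, T), Add(z, 5)) = Mul(T, Add(5, z)))
Mul(Function('k')(Function('s')(2, -5), -16), Pow(Add(14, -1), -1)) = Mul(Mul(0, Add(5, -16)), Pow(Add(14, -1), -1)) = Mul(Mul(0, -11), Pow(13, -1)) = Mul(0, Rational(1, 13)) = 0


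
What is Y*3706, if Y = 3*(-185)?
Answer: -2056830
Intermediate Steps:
Y = -555
Y*3706 = -555*3706 = -2056830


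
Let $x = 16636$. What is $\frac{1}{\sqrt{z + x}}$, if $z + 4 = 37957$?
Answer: $\frac{\sqrt{54589}}{54589} \approx 0.00428$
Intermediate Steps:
$z = 37953$ ($z = -4 + 37957 = 37953$)
$\frac{1}{\sqrt{z + x}} = \frac{1}{\sqrt{37953 + 16636}} = \frac{1}{\sqrt{54589}} = \frac{\sqrt{54589}}{54589}$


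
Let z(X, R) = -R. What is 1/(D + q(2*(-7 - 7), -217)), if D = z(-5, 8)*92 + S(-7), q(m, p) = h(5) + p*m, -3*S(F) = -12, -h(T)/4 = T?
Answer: 1/5324 ≈ 0.00018783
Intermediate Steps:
h(T) = -4*T
S(F) = 4 (S(F) = -1/3*(-12) = 4)
q(m, p) = -20 + m*p (q(m, p) = -4*5 + p*m = -20 + m*p)
D = -732 (D = -1*8*92 + 4 = -8*92 + 4 = -736 + 4 = -732)
1/(D + q(2*(-7 - 7), -217)) = 1/(-732 + (-20 + (2*(-7 - 7))*(-217))) = 1/(-732 + (-20 + (2*(-14))*(-217))) = 1/(-732 + (-20 - 28*(-217))) = 1/(-732 + (-20 + 6076)) = 1/(-732 + 6056) = 1/5324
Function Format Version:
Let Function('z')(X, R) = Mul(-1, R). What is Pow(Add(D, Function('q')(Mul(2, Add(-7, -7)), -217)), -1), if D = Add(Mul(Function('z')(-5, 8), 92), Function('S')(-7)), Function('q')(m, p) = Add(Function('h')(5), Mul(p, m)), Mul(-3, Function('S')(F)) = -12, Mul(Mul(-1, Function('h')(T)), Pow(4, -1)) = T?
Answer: Rational(1, 5324) ≈ 0.00018783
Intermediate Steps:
Function('h')(T) = Mul(-4, T)
Function('S')(F) = 4 (Function('S')(F) = Mul(Rational(-1, 3), -12) = 4)
Function('q')(m, p) = Add(-20, Mul(m, p)) (Function('q')(m, p) = Add(Mul(-4, 5), Mul(p, m)) = Add(-20, Mul(m, p)))
D = -732 (D = Add(Mul(Mul(-1, 8), 92), 4) = Add(Mul(-8, 92), 4) = Add(-736, 4) = -732)
Pow(Add(D, Function('q')(Mul(2, Add(-7, -7)), -217)), -1) = Pow(Add(-732, Add(-20, Mul(Mul(2, Add(-7, -7)), -217))), -1) = Pow(Add(-732, Add(-20, Mul(Mul(2, -14), -217))), -1) = Pow(Add(-732, Add(-20, Mul(-28, -217))), -1) = Pow(Add(-732, Add(-20, 6076)), -1) = Pow(Add(-732, 6056), -1) = Pow(5324, -1) = Rational(1, 5324)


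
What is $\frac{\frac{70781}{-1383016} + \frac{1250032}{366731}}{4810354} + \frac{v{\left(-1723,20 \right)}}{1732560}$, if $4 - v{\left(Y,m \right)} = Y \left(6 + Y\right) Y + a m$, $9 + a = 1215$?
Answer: $\frac{194316950575606930994484127}{66048076534040789722860} \approx 2942.1$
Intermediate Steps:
$a = 1206$ ($a = -9 + 1215 = 1206$)
$v{\left(Y,m \right)} = 4 - 1206 m - Y^{2} \left(6 + Y\right)$ ($v{\left(Y,m \right)} = 4 - \left(Y \left(6 + Y\right) Y + 1206 m\right) = 4 - \left(Y^{2} \left(6 + Y\right) + 1206 m\right) = 4 - \left(1206 m + Y^{2} \left(6 + Y\right)\right) = 4 - 1206 m - Y^{2} \left(6 + Y\right)$)
$\frac{\frac{70781}{-1383016} + \frac{1250032}{366731}}{4810354} + \frac{v{\left(-1723,20 \right)}}{1732560} = \frac{\frac{70781}{-1383016} + \frac{1250032}{366731}}{4810354} + \frac{4 - \left(-1723\right)^{3} - 24120 - 6 \left(-1723\right)^{2}}{1732560} = \left(70781 \left(- \frac{1}{1383016}\right) + 1250032 \cdot \frac{1}{366731}\right) \frac{1}{4810354} + \left(4 - -5115120067 - 24120 - 17812374\right) \frac{1}{1732560} = \left(- \frac{70781}{1383016} + \frac{1250032}{366731}\right) \frac{1}{4810354} + \left(4 + 5115120067 - 24120 - 17812374\right) \frac{1}{1732560} = \frac{1702856669601}{507194840696} \cdot \frac{1}{4810354} + 5097283577 \cdot \frac{1}{1732560} = \frac{1702856669601}{2439786730721366384} + \frac{5097283577}{1732560} = \frac{194316950575606930994484127}{66048076534040789722860}$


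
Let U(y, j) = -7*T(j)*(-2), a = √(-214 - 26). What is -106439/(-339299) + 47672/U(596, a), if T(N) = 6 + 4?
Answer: 4047490847/11875465 ≈ 340.83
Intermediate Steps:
T(N) = 10
a = 4*I*√15 (a = √(-240) = 4*I*√15 ≈ 15.492*I)
U(y, j) = 140 (U(y, j) = -7*10*(-2) = -70*(-2) = 140)
-106439/(-339299) + 47672/U(596, a) = -106439/(-339299) + 47672/140 = -106439*(-1/339299) + 47672*(1/140) = 106439/339299 + 11918/35 = 4047490847/11875465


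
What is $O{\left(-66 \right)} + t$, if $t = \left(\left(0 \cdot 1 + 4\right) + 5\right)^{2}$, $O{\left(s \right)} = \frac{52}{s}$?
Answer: $\frac{2647}{33} \approx 80.212$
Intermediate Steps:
$t = 81$ ($t = \left(\left(0 + 4\right) + 5\right)^{2} = \left(4 + 5\right)^{2} = 9^{2} = 81$)
$O{\left(-66 \right)} + t = \frac{52}{-66} + 81 = 52 \left(- \frac{1}{66}\right) + 81 = - \frac{26}{33} + 81 = \frac{2647}{33}$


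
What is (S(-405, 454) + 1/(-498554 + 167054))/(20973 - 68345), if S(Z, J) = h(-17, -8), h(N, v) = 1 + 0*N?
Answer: -331499/15703818000 ≈ -2.1109e-5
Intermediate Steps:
h(N, v) = 1 (h(N, v) = 1 + 0 = 1)
S(Z, J) = 1
(S(-405, 454) + 1/(-498554 + 167054))/(20973 - 68345) = (1 + 1/(-498554 + 167054))/(20973 - 68345) = (1 + 1/(-331500))/(-47372) = (1 - 1/331500)*(-1/47372) = (331499/331500)*(-1/47372) = -331499/15703818000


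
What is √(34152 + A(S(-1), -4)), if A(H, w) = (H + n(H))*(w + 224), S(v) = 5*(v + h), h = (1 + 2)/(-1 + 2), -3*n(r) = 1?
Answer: 26*√483/3 ≈ 190.47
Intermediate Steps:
n(r) = -⅓ (n(r) = -⅓*1 = -⅓)
h = 3 (h = 3/1 = 3*1 = 3)
S(v) = 15 + 5*v (S(v) = 5*(v + 3) = 5*(3 + v) = 15 + 5*v)
A(H, w) = (224 + w)*(-⅓ + H) (A(H, w) = (H - ⅓)*(w + 224) = (-⅓ + H)*(224 + w) = (224 + w)*(-⅓ + H))
√(34152 + A(S(-1), -4)) = √(34152 + (-224/3 + 224*(15 + 5*(-1)) - ⅓*(-4) + (15 + 5*(-1))*(-4))) = √(34152 + (-224/3 + 224*(15 - 5) + 4/3 + (15 - 5)*(-4))) = √(34152 + (-224/3 + 224*10 + 4/3 + 10*(-4))) = √(34152 + (-224/3 + 2240 + 4/3 - 40)) = √(34152 + 6380/3) = √(108836/3) = 26*√483/3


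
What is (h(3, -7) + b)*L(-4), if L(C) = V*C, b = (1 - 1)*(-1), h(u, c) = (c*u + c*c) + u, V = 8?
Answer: -992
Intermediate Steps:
h(u, c) = u + c² + c*u (h(u, c) = (c*u + c²) + u = (c² + c*u) + u = u + c² + c*u)
b = 0 (b = 0*(-1) = 0)
L(C) = 8*C
(h(3, -7) + b)*L(-4) = ((3 + (-7)² - 7*3) + 0)*(8*(-4)) = ((3 + 49 - 21) + 0)*(-32) = (31 + 0)*(-32) = 31*(-32) = -992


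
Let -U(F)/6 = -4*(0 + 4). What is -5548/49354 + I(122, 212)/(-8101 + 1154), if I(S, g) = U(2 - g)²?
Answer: -246694210/171431119 ≈ -1.4390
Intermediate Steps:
U(F) = 96 (U(F) = -(-24)*(0 + 4) = -(-24)*4 = -6*(-16) = 96)
I(S, g) = 9216 (I(S, g) = 96² = 9216)
-5548/49354 + I(122, 212)/(-8101 + 1154) = -5548/49354 + 9216/(-8101 + 1154) = -5548*1/49354 + 9216/(-6947) = -2774/24677 + 9216*(-1/6947) = -2774/24677 - 9216/6947 = -246694210/171431119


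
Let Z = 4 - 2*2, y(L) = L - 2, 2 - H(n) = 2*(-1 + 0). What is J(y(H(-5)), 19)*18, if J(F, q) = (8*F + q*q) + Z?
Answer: 6786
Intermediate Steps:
H(n) = 4 (H(n) = 2 - 2*(-1 + 0) = 2 - 2*(-1) = 2 - 1*(-2) = 2 + 2 = 4)
y(L) = -2 + L
Z = 0 (Z = 4 - 4 = 0)
J(F, q) = q² + 8*F (J(F, q) = (8*F + q*q) + 0 = (8*F + q²) + 0 = (q² + 8*F) + 0 = q² + 8*F)
J(y(H(-5)), 19)*18 = (19² + 8*(-2 + 4))*18 = (361 + 8*2)*18 = (361 + 16)*18 = 377*18 = 6786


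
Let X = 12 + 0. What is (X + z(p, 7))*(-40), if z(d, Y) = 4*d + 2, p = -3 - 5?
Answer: 720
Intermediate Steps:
p = -8
z(d, Y) = 2 + 4*d
X = 12
(X + z(p, 7))*(-40) = (12 + (2 + 4*(-8)))*(-40) = (12 + (2 - 32))*(-40) = (12 - 30)*(-40) = -18*(-40) = 720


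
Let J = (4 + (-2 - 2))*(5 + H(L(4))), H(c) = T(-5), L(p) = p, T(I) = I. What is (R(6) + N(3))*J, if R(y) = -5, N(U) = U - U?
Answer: 0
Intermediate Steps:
N(U) = 0
H(c) = -5
J = 0 (J = (4 + (-2 - 2))*(5 - 5) = (4 - 4)*0 = 0*0 = 0)
(R(6) + N(3))*J = (-5 + 0)*0 = -5*0 = 0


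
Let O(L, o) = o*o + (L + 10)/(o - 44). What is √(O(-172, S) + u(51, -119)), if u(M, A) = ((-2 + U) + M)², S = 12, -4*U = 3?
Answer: √39634/4 ≈ 49.771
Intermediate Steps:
U = -¾ (U = -¼*3 = -¾ ≈ -0.75000)
u(M, A) = (-11/4 + M)² (u(M, A) = ((-2 - ¾) + M)² = (-11/4 + M)²)
O(L, o) = o² + (10 + L)/(-44 + o)
√(O(-172, S) + u(51, -119)) = √((10 - 172 + 12³ - 44*12²)/(-44 + 12) + (-11 + 4*51)²/16) = √((10 - 172 + 1728 - 44*144)/(-32) + (-11 + 204)²/16) = √(-(10 - 172 + 1728 - 6336)/32 + (1/16)*193²) = √(-1/32*(-4770) + (1/16)*37249) = √(2385/16 + 37249/16) = √(19817/8) = √39634/4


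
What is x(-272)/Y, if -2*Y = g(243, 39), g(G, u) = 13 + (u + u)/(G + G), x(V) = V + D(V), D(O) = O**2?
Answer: -5970672/533 ≈ -11202.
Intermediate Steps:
x(V) = V + V**2
g(G, u) = 13 + u/G (g(G, u) = 13 + (2*u)/((2*G)) = 13 + (2*u)*(1/(2*G)) = 13 + u/G)
Y = -533/81 (Y = -(13 + 39/243)/2 = -(13 + 39*(1/243))/2 = -(13 + 13/81)/2 = -1/2*1066/81 = -533/81 ≈ -6.5802)
x(-272)/Y = (-272*(1 - 272))/(-533/81) = -272*(-271)*(-81/533) = 73712*(-81/533) = -5970672/533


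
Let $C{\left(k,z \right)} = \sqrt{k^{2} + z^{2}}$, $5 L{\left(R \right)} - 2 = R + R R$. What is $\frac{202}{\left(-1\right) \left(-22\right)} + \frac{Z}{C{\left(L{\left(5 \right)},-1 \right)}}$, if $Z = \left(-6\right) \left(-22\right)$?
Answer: $\frac{101}{11} + \frac{660 \sqrt{1049}}{1049} \approx 29.56$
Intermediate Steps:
$L{\left(R \right)} = \frac{2}{5} + \frac{R}{5} + \frac{R^{2}}{5}$ ($L{\left(R \right)} = \frac{2}{5} + \frac{R + R R}{5} = \frac{2}{5} + \frac{R + R^{2}}{5} = \frac{2}{5} + \left(\frac{R}{5} + \frac{R^{2}}{5}\right) = \frac{2}{5} + \frac{R}{5} + \frac{R^{2}}{5}$)
$Z = 132$
$\frac{202}{\left(-1\right) \left(-22\right)} + \frac{Z}{C{\left(L{\left(5 \right)},-1 \right)}} = \frac{202}{\left(-1\right) \left(-22\right)} + \frac{132}{\sqrt{\left(\frac{2}{5} + \frac{1}{5} \cdot 5 + \frac{5^{2}}{5}\right)^{2} + \left(-1\right)^{2}}} = \frac{202}{22} + \frac{132}{\sqrt{\left(\frac{2}{5} + 1 + \frac{1}{5} \cdot 25\right)^{2} + 1}} = 202 \cdot \frac{1}{22} + \frac{132}{\sqrt{\left(\frac{2}{5} + 1 + 5\right)^{2} + 1}} = \frac{101}{11} + \frac{132}{\sqrt{\left(\frac{32}{5}\right)^{2} + 1}} = \frac{101}{11} + \frac{132}{\sqrt{\frac{1024}{25} + 1}} = \frac{101}{11} + \frac{132}{\sqrt{\frac{1049}{25}}} = \frac{101}{11} + \frac{132}{\frac{1}{5} \sqrt{1049}} = \frac{101}{11} + 132 \frac{5 \sqrt{1049}}{1049} = \frac{101}{11} + \frac{660 \sqrt{1049}}{1049}$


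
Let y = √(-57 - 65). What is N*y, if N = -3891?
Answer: -3891*I*√122 ≈ -42978.0*I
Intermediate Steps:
y = I*√122 (y = √(-122) = I*√122 ≈ 11.045*I)
N*y = -3891*I*√122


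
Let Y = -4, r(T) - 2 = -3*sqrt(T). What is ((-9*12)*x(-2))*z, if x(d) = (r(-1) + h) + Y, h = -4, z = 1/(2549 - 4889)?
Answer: -18/65 - 9*I/65 ≈ -0.27692 - 0.13846*I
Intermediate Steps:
r(T) = 2 - 3*sqrt(T)
z = -1/2340 (z = 1/(-2340) = -1/2340 ≈ -0.00042735)
x(d) = -6 - 3*I (x(d) = ((2 - 3*I) - 4) - 4 = (-2 - 3*I) - 4 = -6 - 3*I)
((-9*12)*x(-2))*z = ((-9*12)*(-6 - 3*I))*(-1/2340) = -108*(-6 - 3*I)*(-1/2340) = (648 + 324*I)*(-1/2340) = -18/65 - 9*I/65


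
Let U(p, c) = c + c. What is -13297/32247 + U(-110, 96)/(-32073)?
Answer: -144222035/344752677 ≈ -0.41833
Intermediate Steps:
U(p, c) = 2*c
-13297/32247 + U(-110, 96)/(-32073) = -13297/32247 + (2*96)/(-32073) = -13297*1/32247 + 192*(-1/32073) = -13297/32247 - 64/10691 = -144222035/344752677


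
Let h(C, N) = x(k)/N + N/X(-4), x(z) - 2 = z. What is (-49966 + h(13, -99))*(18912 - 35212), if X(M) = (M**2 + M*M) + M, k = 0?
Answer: 564451106675/693 ≈ 8.1450e+8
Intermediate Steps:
x(z) = 2 + z
X(M) = M + 2*M**2 (X(M) = (M**2 + M**2) + M = 2*M**2 + M = M + 2*M**2)
h(C, N) = 2/N + N/28 (h(C, N) = (2 + 0)/N + N/((-4*(1 + 2*(-4)))) = 2/N + N/((-4*(1 - 8))) = 2/N + N/((-4*(-7))) = 2/N + N/28)
(-49966 + h(13, -99))*(18912 - 35212) = (-49966 + (2/(-99) + (1/28)*(-99)))*(18912 - 35212) = (-49966 + (2*(-1/99) - 99/28))*(-16300) = (-49966 + (-2/99 - 99/28))*(-16300) = (-49966 - 9857/2772)*(-16300) = -138515609/2772*(-16300) = 564451106675/693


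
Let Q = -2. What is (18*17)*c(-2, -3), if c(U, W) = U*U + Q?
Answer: 612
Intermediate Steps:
c(U, W) = -2 + U² (c(U, W) = U*U - 2 = U² - 2 = -2 + U²)
(18*17)*c(-2, -3) = (18*17)*(-2 + (-2)²) = 306*(-2 + 4) = 306*2 = 612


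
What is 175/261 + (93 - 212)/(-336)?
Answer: 4279/4176 ≈ 1.0247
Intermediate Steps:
175/261 + (93 - 212)/(-336) = 175*(1/261) - 119*(-1/336) = 175/261 + 17/48 = 4279/4176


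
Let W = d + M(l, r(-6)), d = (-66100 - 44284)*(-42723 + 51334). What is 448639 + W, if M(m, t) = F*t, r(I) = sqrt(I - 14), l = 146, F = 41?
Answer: -950067985 + 82*I*sqrt(5) ≈ -9.5007e+8 + 183.36*I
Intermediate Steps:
d = -950516624 (d = -110384*8611 = -950516624)
r(I) = sqrt(-14 + I)
M(m, t) = 41*t
W = -950516624 + 82*I*sqrt(5) (W = -950516624 + 41*sqrt(-14 - 6) = -950516624 + 41*sqrt(-20) = -950516624 + 41*(2*I*sqrt(5)) = -950516624 + 82*I*sqrt(5) ≈ -9.5052e+8 + 183.36*I)
448639 + W = 448639 + (-950516624 + 82*I*sqrt(5)) = -950067985 + 82*I*sqrt(5)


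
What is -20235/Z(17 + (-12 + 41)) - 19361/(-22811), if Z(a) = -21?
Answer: 153995722/159677 ≈ 964.42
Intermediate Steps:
-20235/Z(17 + (-12 + 41)) - 19361/(-22811) = -20235/(-21) - 19361/(-22811) = -20235*(-1/21) - 19361*(-1/22811) = 6745/7 + 19361/22811 = 153995722/159677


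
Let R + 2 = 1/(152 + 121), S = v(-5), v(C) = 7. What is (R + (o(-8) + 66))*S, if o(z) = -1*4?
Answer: 16381/39 ≈ 420.03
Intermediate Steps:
S = 7
o(z) = -4
R = -545/273 (R = -2 + 1/(152 + 121) = -2 + 1/273 = -545/273 ≈ -1.9963)
(R + (o(-8) + 66))*S = (-545/273 + (-4 + 66))*7 = (-545/273 + 62)*7 = (16381/273)*7 = 16381/39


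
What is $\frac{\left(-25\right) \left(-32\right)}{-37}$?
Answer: $- \frac{800}{37} \approx -21.622$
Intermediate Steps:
$\frac{\left(-25\right) \left(-32\right)}{-37} = 800 \left(- \frac{1}{37}\right) = - \frac{800}{37}$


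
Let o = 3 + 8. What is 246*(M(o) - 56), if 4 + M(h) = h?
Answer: -12054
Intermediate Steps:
o = 11
M(h) = -4 + h
246*(M(o) - 56) = 246*((-4 + 11) - 56) = 246*(7 - 56) = 246*(-49) = -12054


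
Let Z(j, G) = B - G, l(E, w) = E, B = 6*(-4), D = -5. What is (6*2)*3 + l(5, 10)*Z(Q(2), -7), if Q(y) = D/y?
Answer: -49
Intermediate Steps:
B = -24
Q(y) = -5/y
Z(j, G) = -24 - G
(6*2)*3 + l(5, 10)*Z(Q(2), -7) = (6*2)*3 + 5*(-24 - 1*(-7)) = 12*3 + 5*(-24 + 7) = 36 + 5*(-17) = 36 - 85 = -49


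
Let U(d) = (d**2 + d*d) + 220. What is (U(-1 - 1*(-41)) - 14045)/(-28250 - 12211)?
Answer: 10625/40461 ≈ 0.26260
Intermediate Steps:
U(d) = 220 + 2*d**2 (U(d) = (d**2 + d**2) + 220 = 2*d**2 + 220 = 220 + 2*d**2)
(U(-1 - 1*(-41)) - 14045)/(-28250 - 12211) = ((220 + 2*(-1 - 1*(-41))**2) - 14045)/(-28250 - 12211) = ((220 + 2*(-1 + 41)**2) - 14045)/(-40461) = ((220 + 2*40**2) - 14045)*(-1/40461) = ((220 + 2*1600) - 14045)*(-1/40461) = ((220 + 3200) - 14045)*(-1/40461) = (3420 - 14045)*(-1/40461) = -10625*(-1/40461) = 10625/40461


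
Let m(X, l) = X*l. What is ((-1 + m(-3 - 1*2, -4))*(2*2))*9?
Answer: 684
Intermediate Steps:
((-1 + m(-3 - 1*2, -4))*(2*2))*9 = ((-1 + (-3 - 1*2)*(-4))*(2*2))*9 = ((-1 + (-3 - 2)*(-4))*4)*9 = ((-1 - 5*(-4))*4)*9 = ((-1 + 20)*4)*9 = (19*4)*9 = 76*9 = 684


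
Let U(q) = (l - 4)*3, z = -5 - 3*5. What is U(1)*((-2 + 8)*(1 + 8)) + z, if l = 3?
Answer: -182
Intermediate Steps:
z = -20 (z = -5 - 15 = -20)
U(q) = -3 (U(q) = (3 - 4)*3 = -1*3 = -3)
U(1)*((-2 + 8)*(1 + 8)) + z = -3*(-2 + 8)*(1 + 8) - 20 = -18*9 - 20 = -3*54 - 20 = -162 - 20 = -182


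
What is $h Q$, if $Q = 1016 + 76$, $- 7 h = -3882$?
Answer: $605592$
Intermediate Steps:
$h = \frac{3882}{7}$ ($h = \left(- \frac{1}{7}\right) \left(-3882\right) = \frac{3882}{7} \approx 554.57$)
$Q = 1092$
$h Q = \frac{3882}{7} \cdot 1092 = 605592$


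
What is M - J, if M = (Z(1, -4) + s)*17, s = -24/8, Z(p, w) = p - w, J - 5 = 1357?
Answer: -1328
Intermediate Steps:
J = 1362 (J = 5 + 1357 = 1362)
s = -3 (s = -24*⅛ = -3)
M = 34 (M = ((1 - 1*(-4)) - 3)*17 = ((1 + 4) - 3)*17 = (5 - 3)*17 = 2*17 = 34)
M - J = 34 - 1*1362 = 34 - 1362 = -1328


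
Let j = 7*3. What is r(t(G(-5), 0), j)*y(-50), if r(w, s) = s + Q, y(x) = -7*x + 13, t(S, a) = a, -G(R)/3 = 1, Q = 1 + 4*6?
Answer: 16698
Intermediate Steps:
Q = 25 (Q = 1 + 24 = 25)
G(R) = -3 (G(R) = -3*1 = -3)
j = 21
y(x) = 13 - 7*x
r(w, s) = 25 + s (r(w, s) = s + 25 = 25 + s)
r(t(G(-5), 0), j)*y(-50) = (25 + 21)*(13 - 7*(-50)) = 46*(13 + 350) = 46*363 = 16698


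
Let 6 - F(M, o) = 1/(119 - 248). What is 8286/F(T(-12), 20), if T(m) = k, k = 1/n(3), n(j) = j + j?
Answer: 1068894/775 ≈ 1379.2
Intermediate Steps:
n(j) = 2*j
k = ⅙ (k = 1/(2*3) = 1/6 = ⅙ ≈ 0.16667)
T(m) = ⅙
F(M, o) = 775/129 (F(M, o) = 6 - 1/(119 - 248) = 6 - 1/(-129) = 6 - 1*(-1/129) = 6 + 1/129 = 775/129)
8286/F(T(-12), 20) = 8286/(775/129) = 8286*(129/775) = 1068894/775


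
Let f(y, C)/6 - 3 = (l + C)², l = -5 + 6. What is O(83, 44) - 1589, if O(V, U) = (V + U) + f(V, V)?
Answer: 40892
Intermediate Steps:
l = 1
f(y, C) = 18 + 6*(1 + C)²
O(V, U) = 18 + U + V + 6*(1 + V)² (O(V, U) = (V + U) + (18 + 6*(1 + V)²) = (U + V) + (18 + 6*(1 + V)²) = 18 + U + V + 6*(1 + V)²)
O(83, 44) - 1589 = (18 + 44 + 83 + 6*(1 + 83)²) - 1589 = (18 + 44 + 83 + 6*84²) - 1589 = (18 + 44 + 83 + 6*7056) - 1589 = (18 + 44 + 83 + 42336) - 1589 = 42481 - 1589 = 40892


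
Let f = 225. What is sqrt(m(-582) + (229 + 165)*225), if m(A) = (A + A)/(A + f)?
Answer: sqrt(1255418822)/119 ≈ 297.75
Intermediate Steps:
m(A) = 2*A/(225 + A) (m(A) = (A + A)/(A + 225) = (2*A)/(225 + A) = 2*A/(225 + A))
sqrt(m(-582) + (229 + 165)*225) = sqrt(2*(-582)/(225 - 582) + (229 + 165)*225) = sqrt(2*(-582)/(-357) + 394*225) = sqrt(2*(-582)*(-1/357) + 88650) = sqrt(388/119 + 88650) = sqrt(10549738/119) = sqrt(1255418822)/119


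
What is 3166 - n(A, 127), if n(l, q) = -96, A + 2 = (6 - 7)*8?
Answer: 3262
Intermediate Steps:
A = -10 (A = -2 + (6 - 7)*8 = -2 - 1*8 = -2 - 8 = -10)
3166 - n(A, 127) = 3166 - 1*(-96) = 3166 + 96 = 3262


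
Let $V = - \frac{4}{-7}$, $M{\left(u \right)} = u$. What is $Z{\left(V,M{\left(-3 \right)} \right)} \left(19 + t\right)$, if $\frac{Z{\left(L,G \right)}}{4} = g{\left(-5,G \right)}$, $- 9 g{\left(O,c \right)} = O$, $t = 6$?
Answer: $\frac{500}{9} \approx 55.556$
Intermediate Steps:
$V = \frac{4}{7}$ ($V = \left(-4\right) \left(- \frac{1}{7}\right) = \frac{4}{7} \approx 0.57143$)
$g{\left(O,c \right)} = - \frac{O}{9}$
$Z{\left(L,G \right)} = \frac{20}{9}$ ($Z{\left(L,G \right)} = 4 \left(\left(- \frac{1}{9}\right) \left(-5\right)\right) = 4 \cdot \frac{5}{9} = \frac{20}{9}$)
$Z{\left(V,M{\left(-3 \right)} \right)} \left(19 + t\right) = \frac{20 \left(19 + 6\right)}{9} = \frac{20}{9} \cdot 25 = \frac{500}{9}$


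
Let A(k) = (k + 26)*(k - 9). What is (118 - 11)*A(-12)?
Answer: -31458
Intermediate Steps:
A(k) = (-9 + k)*(26 + k) (A(k) = (26 + k)*(-9 + k) = (-9 + k)*(26 + k))
(118 - 11)*A(-12) = (118 - 11)*(-234 + (-12)² + 17*(-12)) = 107*(-234 + 144 - 204) = 107*(-294) = -31458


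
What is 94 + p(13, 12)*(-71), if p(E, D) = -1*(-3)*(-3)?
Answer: 733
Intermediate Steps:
p(E, D) = -9 (p(E, D) = 3*(-3) = -9)
94 + p(13, 12)*(-71) = 94 - 9*(-71) = 94 + 639 = 733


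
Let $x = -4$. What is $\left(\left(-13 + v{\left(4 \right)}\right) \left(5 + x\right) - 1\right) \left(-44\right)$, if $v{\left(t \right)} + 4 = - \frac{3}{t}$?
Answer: $825$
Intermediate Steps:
$v{\left(t \right)} = -4 - \frac{3}{t}$
$\left(\left(-13 + v{\left(4 \right)}\right) \left(5 + x\right) - 1\right) \left(-44\right) = \left(\left(-13 - \left(4 + \frac{3}{4}\right)\right) \left(5 - 4\right) - 1\right) \left(-44\right) = \left(\left(-13 - \frac{19}{4}\right) 1 - 1\right) \left(-44\right) = \left(\left(- \frac{71}{4}\right) 1 - 1\right) \left(-44\right) = \left(- \frac{71}{4} - 1\right) \left(-44\right) = \left(- \frac{75}{4}\right) \left(-44\right) = 825$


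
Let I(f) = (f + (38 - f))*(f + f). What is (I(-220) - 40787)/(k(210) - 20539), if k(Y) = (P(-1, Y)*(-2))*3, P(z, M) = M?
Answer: 57507/21799 ≈ 2.6381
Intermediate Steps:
I(f) = 76*f (I(f) = 38*(2*f) = 76*f)
k(Y) = -6*Y (k(Y) = (Y*(-2))*3 = -2*Y*3 = -6*Y)
(I(-220) - 40787)/(k(210) - 20539) = (76*(-220) - 40787)/(-6*210 - 20539) = (-16720 - 40787)/(-1260 - 20539) = -57507/(-21799) = -57507*(-1/21799) = 57507/21799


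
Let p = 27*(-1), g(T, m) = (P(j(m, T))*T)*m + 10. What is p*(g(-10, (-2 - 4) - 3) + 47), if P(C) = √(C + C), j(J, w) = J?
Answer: -1539 - 7290*I*√2 ≈ -1539.0 - 10310.0*I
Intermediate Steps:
P(C) = √2*√C (P(C) = √(2*C) = √2*√C)
g(T, m) = 10 + T*√2*m^(3/2) (g(T, m) = ((√2*√m)*T)*m + 10 = (T*√2*√m)*m + 10 = T*√2*m^(3/2) + 10 = 10 + T*√2*m^(3/2))
p = -27
p*(g(-10, (-2 - 4) - 3) + 47) = -27*((10 - 10*√2*((-2 - 4) - 3)^(3/2)) + 47) = -27*((10 - 10*√2*(-6 - 3)^(3/2)) + 47) = -27*((10 - 10*√2*(-9)^(3/2)) + 47) = -27*((10 - 10*√2*(-27*I)) + 47) = -27*((10 + 270*I*√2) + 47) = -27*(57 + 270*I*√2) = -1539 - 7290*I*√2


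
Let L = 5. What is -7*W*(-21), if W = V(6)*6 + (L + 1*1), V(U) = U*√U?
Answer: 882 + 5292*√6 ≈ 13845.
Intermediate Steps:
V(U) = U^(3/2)
W = 6 + 36*√6 (W = 6^(3/2)*6 + (5 + 1*1) = (6*√6)*6 + (5 + 1) = 36*√6 + 6 = 6 + 36*√6 ≈ 94.182)
-7*W*(-21) = -7*(6 + 36*√6)*(-21) = (-42 - 252*√6)*(-21) = 882 + 5292*√6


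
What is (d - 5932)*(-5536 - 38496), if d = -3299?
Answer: 406459392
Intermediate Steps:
(d - 5932)*(-5536 - 38496) = (-3299 - 5932)*(-5536 - 38496) = -9231*(-44032) = 406459392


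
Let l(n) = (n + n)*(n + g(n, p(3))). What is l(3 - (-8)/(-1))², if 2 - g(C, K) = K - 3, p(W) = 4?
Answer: 1600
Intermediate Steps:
g(C, K) = 5 - K (g(C, K) = 2 - (K - 3) = 2 - (-3 + K) = 2 + (3 - K) = 5 - K)
l(n) = 2*n*(1 + n) (l(n) = (n + n)*(n + (5 - 1*4)) = (2*n)*(n + (5 - 4)) = (2*n)*(n + 1) = (2*n)*(1 + n) = 2*n*(1 + n))
l(3 - (-8)/(-1))² = (2*(3 - (-8)/(-1))*(1 + (3 - (-8)/(-1))))² = (2*(3 - (-8)*(-1))*(1 + (3 - (-8)*(-1))))² = (2*(3 - 2*4)*(1 + (3 - 2*4)))² = (2*(3 - 8)*(1 + (3 - 8)))² = (2*(-5)*(1 - 5))² = (2*(-5)*(-4))² = 40² = 1600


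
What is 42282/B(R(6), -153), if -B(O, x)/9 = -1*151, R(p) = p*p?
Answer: 4698/151 ≈ 31.113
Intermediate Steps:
R(p) = p²
B(O, x) = 1359 (B(O, x) = -(-9)*151 = -9*(-151) = 1359)
42282/B(R(6), -153) = 42282/1359 = 42282*(1/1359) = 4698/151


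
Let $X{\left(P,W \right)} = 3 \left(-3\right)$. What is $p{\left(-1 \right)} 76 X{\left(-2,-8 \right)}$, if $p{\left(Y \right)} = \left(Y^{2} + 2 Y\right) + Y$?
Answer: $1368$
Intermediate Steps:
$X{\left(P,W \right)} = -9$
$p{\left(Y \right)} = Y^{2} + 3 Y$
$p{\left(-1 \right)} 76 X{\left(-2,-8 \right)} = - (3 - 1) 76 \left(-9\right) = \left(-1\right) 2 \cdot 76 \left(-9\right) = \left(-2\right) 76 \left(-9\right) = \left(-152\right) \left(-9\right) = 1368$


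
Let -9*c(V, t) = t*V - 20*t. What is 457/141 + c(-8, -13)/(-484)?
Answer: 170168/51183 ≈ 3.3247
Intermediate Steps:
c(V, t) = 20*t/9 - V*t/9 (c(V, t) = -(t*V - 20*t)/9 = -(V*t - 20*t)/9 = -(-20*t + V*t)/9 = 20*t/9 - V*t/9)
457/141 + c(-8, -13)/(-484) = 457/141 + ((1/9)*(-13)*(20 - 1*(-8)))/(-484) = 457*(1/141) + ((1/9)*(-13)*(20 + 8))*(-1/484) = 457/141 + ((1/9)*(-13)*28)*(-1/484) = 457/141 - 364/9*(-1/484) = 457/141 + 91/1089 = 170168/51183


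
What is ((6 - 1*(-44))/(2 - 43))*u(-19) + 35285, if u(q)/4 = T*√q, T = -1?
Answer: 35285 + 200*I*√19/41 ≈ 35285.0 + 21.263*I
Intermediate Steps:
u(q) = -4*√q (u(q) = 4*(-√q) = -4*√q)
((6 - 1*(-44))/(2 - 43))*u(-19) + 35285 = ((6 - 1*(-44))/(2 - 43))*(-4*I*√19) + 35285 = ((6 + 44)/(-41))*(-4*I*√19) + 35285 = (50*(-1/41))*(-4*I*√19) + 35285 = -(-200)*I*√19/41 + 35285 = 200*I*√19/41 + 35285 = 35285 + 200*I*√19/41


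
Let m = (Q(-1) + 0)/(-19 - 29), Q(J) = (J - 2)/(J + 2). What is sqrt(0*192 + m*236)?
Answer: sqrt(59)/2 ≈ 3.8406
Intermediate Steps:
Q(J) = (-2 + J)/(2 + J)
m = 1/16 (m = ((-2 - 1)/(2 - 1) + 0)/(-19 - 29) = (-3/1 + 0)/(-48) = (1*(-3) + 0)*(-1/48) = (-3 + 0)*(-1/48) = -3*(-1/48) = 1/16 ≈ 0.062500)
sqrt(0*192 + m*236) = sqrt(0*192 + (1/16)*236) = sqrt(0 + 59/4) = sqrt(59/4) = sqrt(59)/2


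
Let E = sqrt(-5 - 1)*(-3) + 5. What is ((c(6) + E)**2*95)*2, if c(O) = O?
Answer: 12730 - 12540*I*sqrt(6) ≈ 12730.0 - 30717.0*I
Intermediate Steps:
E = 5 - 3*I*sqrt(6) (E = sqrt(-6)*(-3) + 5 = (I*sqrt(6))*(-3) + 5 = -3*I*sqrt(6) + 5 = 5 - 3*I*sqrt(6) ≈ 5.0 - 7.3485*I)
((c(6) + E)**2*95)*2 = ((6 + (5 - 3*I*sqrt(6)))**2*95)*2 = ((11 - 3*I*sqrt(6))**2*95)*2 = (95*(11 - 3*I*sqrt(6))**2)*2 = 190*(11 - 3*I*sqrt(6))**2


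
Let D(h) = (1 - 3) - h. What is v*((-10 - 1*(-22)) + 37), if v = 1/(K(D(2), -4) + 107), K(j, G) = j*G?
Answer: 49/123 ≈ 0.39837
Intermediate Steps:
D(h) = -2 - h
K(j, G) = G*j
v = 1/123 (v = 1/(-4*(-2 - 1*2) + 107) = 1/(-4*(-2 - 2) + 107) = 1/(-4*(-4) + 107) = 1/(16 + 107) = 1/123 ≈ 0.0081301)
v*((-10 - 1*(-22)) + 37) = ((-10 - 1*(-22)) + 37)/123 = ((-10 + 22) + 37)/123 = (12 + 37)/123 = (1/123)*49 = 49/123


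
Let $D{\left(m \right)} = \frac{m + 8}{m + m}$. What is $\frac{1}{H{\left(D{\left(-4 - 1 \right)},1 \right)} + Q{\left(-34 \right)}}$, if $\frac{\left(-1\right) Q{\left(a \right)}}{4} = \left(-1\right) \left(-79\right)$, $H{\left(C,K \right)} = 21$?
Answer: $- \frac{1}{295} \approx -0.0033898$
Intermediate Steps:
$D{\left(m \right)} = \frac{8 + m}{2 m}$
$Q{\left(a \right)} = -316$ ($Q{\left(a \right)} = - 4 \left(\left(-1\right) \left(-79\right)\right) = \left(-4\right) 79 = -316$)
$\frac{1}{H{\left(D{\left(-4 - 1 \right)},1 \right)} + Q{\left(-34 \right)}} = \frac{1}{21 - 316} = \frac{1}{-295} = - \frac{1}{295}$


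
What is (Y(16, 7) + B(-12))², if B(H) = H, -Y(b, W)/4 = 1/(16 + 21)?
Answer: 200704/1369 ≈ 146.61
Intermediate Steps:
Y(b, W) = -4/37 (Y(b, W) = -4/(16 + 21) = -4/37)
(Y(16, 7) + B(-12))² = (-4/37 - 12)² = (-448/37)² = 200704/1369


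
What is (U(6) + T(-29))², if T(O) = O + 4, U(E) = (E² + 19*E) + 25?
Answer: 22500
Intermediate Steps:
U(E) = 25 + E² + 19*E
T(O) = 4 + O
(U(6) + T(-29))² = ((25 + 6² + 19*6) + (4 - 29))² = ((25 + 36 + 114) - 25)² = (175 - 25)² = 150² = 22500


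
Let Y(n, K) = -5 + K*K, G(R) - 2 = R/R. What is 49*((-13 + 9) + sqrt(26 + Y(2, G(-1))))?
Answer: -196 + 49*sqrt(30) ≈ 72.384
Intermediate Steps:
G(R) = 3 (G(R) = 2 + R/R = 2 + 1 = 3)
Y(n, K) = -5 + K**2
49*((-13 + 9) + sqrt(26 + Y(2, G(-1)))) = 49*((-13 + 9) + sqrt(26 + (-5 + 3**2))) = 49*(-4 + sqrt(26 + (-5 + 9))) = 49*(-4 + sqrt(26 + 4)) = 49*(-4 + sqrt(30)) = -196 + 49*sqrt(30)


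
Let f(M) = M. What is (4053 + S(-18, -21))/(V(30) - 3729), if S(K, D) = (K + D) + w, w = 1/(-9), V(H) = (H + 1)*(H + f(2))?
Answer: -2125/1449 ≈ -1.4665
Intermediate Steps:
V(H) = (1 + H)*(2 + H) (V(H) = (H + 1)*(H + 2) = (1 + H)*(2 + H))
w = -1/9 ≈ -0.11111
S(K, D) = -1/9 + D + K (S(K, D) = (K + D) - 1/9 = (D + K) - 1/9 = -1/9 + D + K)
(4053 + S(-18, -21))/(V(30) - 3729) = (4053 + (-1/9 - 21 - 18))/((2 + 30**2 + 3*30) - 3729) = (4053 - 352/9)/((2 + 900 + 90) - 3729) = 36125/(9*(992 - 3729)) = (36125/9)/(-2737) = (36125/9)*(-1/2737) = -2125/1449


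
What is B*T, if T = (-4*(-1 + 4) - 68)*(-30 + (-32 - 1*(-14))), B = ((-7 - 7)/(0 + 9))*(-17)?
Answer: 304640/3 ≈ 1.0155e+5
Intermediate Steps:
B = 238/9 (B = -14/9*(-17) = 238/9 ≈ 26.444)
T = 3840 (T = (-4*3 - 68)*(-30 + (-32 + 14)) = (-12 - 68)*(-30 - 18) = -80*(-48) = 3840)
B*T = (238/9)*3840 = 304640/3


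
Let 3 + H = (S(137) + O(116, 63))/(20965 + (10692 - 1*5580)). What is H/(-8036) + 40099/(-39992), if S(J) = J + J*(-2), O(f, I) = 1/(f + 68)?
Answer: -193195462320555/192751832161952 ≈ -1.0023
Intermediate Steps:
O(f, I) = 1/(68 + f)
S(J) = -J (S(J) = J - 2*J = -J)
H = -14419711/4798168 (H = -3 + (-1*137 + 1/(68 + 116))/(20965 + (10692 - 1*5580)) = -3 + (-137 + 1/184)/(20965 + (10692 - 5580)) = -3 + (-137 + 1/184)/(20965 + 5112) = -3 - 25207/184/26077 = -3 - 25207/184*1/26077 = -3 - 25207/4798168 = -14419711/4798168 ≈ -3.0053)
H/(-8036) + 40099/(-39992) = -14419711/4798168/(-8036) + 40099/(-39992) = -14419711/4798168*(-1/8036) + 40099*(-1/39992) = 14419711/38558078048 - 40099/39992 = -193195462320555/192751832161952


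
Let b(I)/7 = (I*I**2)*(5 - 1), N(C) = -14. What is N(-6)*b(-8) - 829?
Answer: 199875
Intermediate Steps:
b(I) = 28*I**3 (b(I) = 7*((I*I**2)*(5 - 1)) = 7*(I**3*4) = 7*(4*I**3) = 28*I**3)
N(-6)*b(-8) - 829 = -392*(-8)**3 - 829 = -392*(-512) - 829 = -14*(-14336) - 829 = 200704 - 829 = 199875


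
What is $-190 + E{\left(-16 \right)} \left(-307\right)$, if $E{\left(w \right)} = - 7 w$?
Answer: $-34574$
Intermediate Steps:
$-190 + E{\left(-16 \right)} \left(-307\right) = -190 + \left(-7\right) \left(-16\right) \left(-307\right) = -190 + 112 \left(-307\right) = -190 - 34384 = -34574$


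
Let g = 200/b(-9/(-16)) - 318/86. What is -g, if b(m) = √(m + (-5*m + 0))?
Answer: 159/43 + 400*I/3 ≈ 3.6977 + 133.33*I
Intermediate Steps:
b(m) = 2*√(-m) (b(m) = √(m - 5*m) = √(-4*m) = 2*√(-m))
g = -159/43 - 400*I/3 (g = 200/((2*√(-(-9)/(-16)))) - 318/86 = 200/((2*√(-(-9)*(-1)/16))) - 318*1/86 = 200/((2*√(-1*9/16))) - 159/43 = 200/((2*√(-9/16))) - 159/43 = 200/((2*(3*I/4))) - 159/43 = 200/((3*I/2)) - 159/43 = 200*(-2*I/3) - 159/43 = -400*I/3 - 159/43 = -159/43 - 400*I/3 ≈ -3.6977 - 133.33*I)
-g = -(-159/43 - 400*I/3) = 159/43 + 400*I/3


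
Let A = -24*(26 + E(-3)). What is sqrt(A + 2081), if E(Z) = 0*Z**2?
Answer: sqrt(1457) ≈ 38.171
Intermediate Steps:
E(Z) = 0
A = -624 (A = -24*(26 + 0) = -24*26 = -624)
sqrt(A + 2081) = sqrt(-624 + 2081) = sqrt(1457)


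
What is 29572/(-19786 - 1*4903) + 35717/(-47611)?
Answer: -2289769505/1175467979 ≈ -1.9480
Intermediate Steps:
29572/(-19786 - 1*4903) + 35717/(-47611) = 29572/(-19786 - 4903) + 35717*(-1/47611) = 29572/(-24689) - 35717/47611 = 29572*(-1/24689) - 35717/47611 = -29572/24689 - 35717/47611 = -2289769505/1175467979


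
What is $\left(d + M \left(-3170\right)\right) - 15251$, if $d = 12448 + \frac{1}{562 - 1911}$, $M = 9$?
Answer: $- \frac{42268218}{1349} \approx -31333.0$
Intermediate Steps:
$d = \frac{16792351}{1349}$ ($d = 12448 + \frac{1}{-1349} = 12448 - \frac{1}{1349} = \frac{16792351}{1349} \approx 12448.0$)
$\left(d + M \left(-3170\right)\right) - 15251 = \left(\frac{16792351}{1349} + 9 \left(-3170\right)\right) - 15251 = \left(\frac{16792351}{1349} - 28530\right) - 15251 = - \frac{21694619}{1349} - 15251 = - \frac{42268218}{1349}$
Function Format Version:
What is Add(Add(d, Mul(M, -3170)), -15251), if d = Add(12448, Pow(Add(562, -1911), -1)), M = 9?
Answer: Rational(-42268218, 1349) ≈ -31333.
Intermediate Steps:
d = Rational(16792351, 1349) (d = Add(12448, Pow(-1349, -1)) = Add(12448, Rational(-1, 1349)) = Rational(16792351, 1349) ≈ 12448.)
Add(Add(d, Mul(M, -3170)), -15251) = Add(Add(Rational(16792351, 1349), Mul(9, -3170)), -15251) = Add(Add(Rational(16792351, 1349), -28530), -15251) = Add(Rational(-21694619, 1349), -15251) = Rational(-42268218, 1349)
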